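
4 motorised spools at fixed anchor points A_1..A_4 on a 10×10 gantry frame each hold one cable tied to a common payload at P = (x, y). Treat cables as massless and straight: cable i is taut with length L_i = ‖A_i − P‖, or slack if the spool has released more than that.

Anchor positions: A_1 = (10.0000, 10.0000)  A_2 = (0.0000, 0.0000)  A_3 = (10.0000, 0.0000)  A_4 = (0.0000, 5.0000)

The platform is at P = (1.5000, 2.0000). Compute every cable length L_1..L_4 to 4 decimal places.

(11.6726, 2.5000, 8.7321, 3.3541)

cable 1: Δx=8.5000, Δy=8.0000; L_1 = √(Δx²+Δy²) = 11.6726
cable 2: Δx=-1.5000, Δy=-2.0000; L_2 = √(Δx²+Δy²) = 2.5000
cable 3: Δx=8.5000, Δy=-2.0000; L_3 = √(Δx²+Δy²) = 8.7321
cable 4: Δx=-1.5000, Δy=3.0000; L_4 = √(Δx²+Δy²) = 3.3541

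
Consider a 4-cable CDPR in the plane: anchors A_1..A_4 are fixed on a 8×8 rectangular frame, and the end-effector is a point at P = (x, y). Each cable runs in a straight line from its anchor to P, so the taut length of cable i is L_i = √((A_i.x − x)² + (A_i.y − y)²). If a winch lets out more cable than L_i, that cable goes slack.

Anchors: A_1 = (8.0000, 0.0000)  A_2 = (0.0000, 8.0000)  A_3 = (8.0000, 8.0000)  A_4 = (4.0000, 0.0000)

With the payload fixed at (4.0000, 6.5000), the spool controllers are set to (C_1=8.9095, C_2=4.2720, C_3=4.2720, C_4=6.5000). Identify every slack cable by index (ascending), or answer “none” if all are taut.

1

i=1: geometric 7.6322 vs commanded 8.9095 ⇒ slack
i=2: geometric 4.2720 vs commanded 4.2720 ⇒ taut
i=3: geometric 4.2720 vs commanded 4.2720 ⇒ taut
i=4: geometric 6.5000 vs commanded 6.5000 ⇒ taut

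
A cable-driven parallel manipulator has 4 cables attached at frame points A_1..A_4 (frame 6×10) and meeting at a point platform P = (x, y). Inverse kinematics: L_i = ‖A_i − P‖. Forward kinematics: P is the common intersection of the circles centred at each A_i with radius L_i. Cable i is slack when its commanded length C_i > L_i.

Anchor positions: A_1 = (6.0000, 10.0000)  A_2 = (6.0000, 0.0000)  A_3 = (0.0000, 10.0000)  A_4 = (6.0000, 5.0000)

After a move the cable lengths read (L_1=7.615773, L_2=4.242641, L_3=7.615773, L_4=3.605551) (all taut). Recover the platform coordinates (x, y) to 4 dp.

each cable: (A_i−P)·(A_i−P) = L_i²; let k_i = ‖A_i‖²−L_i²
k_1 = 36.0000+100.0000−58.0000 = 78.0000
row 1: 0.0000x + 20.0000y = 60.0000  (k_2=18.0000)
row 2: 12.0000x + 0.0000y = 36.0000  (k_3=42.0000)
row 3: 0.0000x + 10.0000y = 30.0000  (k_4=48.0000)
Cramer on rows 1–2 → x = 3.0000, y = 3.0000
check cable 4: ‖A_4−P‖² = 13.0000 ≈ L_4² = 13.0000 ✓

(3.0000, 3.0000)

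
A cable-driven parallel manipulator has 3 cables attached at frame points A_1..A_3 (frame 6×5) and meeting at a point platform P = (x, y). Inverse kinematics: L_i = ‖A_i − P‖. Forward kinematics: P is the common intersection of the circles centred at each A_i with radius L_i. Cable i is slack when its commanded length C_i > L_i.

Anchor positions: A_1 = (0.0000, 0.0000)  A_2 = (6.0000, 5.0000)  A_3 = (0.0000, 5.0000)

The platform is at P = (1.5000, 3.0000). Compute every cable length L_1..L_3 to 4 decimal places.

(3.3541, 4.9244, 2.5000)

L_1: Δ = A_1−P = (-1.5000, -3.0000) → ‖Δ‖ = √11.2500 = 3.3541
L_2: Δ = A_2−P = (4.5000, 2.0000) → ‖Δ‖ = √24.2500 = 4.9244
L_3: Δ = A_3−P = (-1.5000, 2.0000) → ‖Δ‖ = √6.2500 = 2.5000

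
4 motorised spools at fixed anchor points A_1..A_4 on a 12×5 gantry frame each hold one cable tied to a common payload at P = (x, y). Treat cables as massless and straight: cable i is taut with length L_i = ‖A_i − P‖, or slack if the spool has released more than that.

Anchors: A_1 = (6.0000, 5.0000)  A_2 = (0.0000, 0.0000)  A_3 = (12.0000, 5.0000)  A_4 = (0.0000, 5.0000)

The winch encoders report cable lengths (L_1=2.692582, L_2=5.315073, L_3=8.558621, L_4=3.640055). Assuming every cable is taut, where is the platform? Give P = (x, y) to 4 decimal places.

circle eqns → linear via eq_j − eq_1; set q_j = A_j·A_j − L_j²
q_1 = 36.0000+25.0000−7.2500 = 53.7500
12.0000·x + 10.0000·y = q_1−q_2 = 82.0000
-12.0000·x + 0.0000·y = q_1−q_3 = -42.0000
12.0000·x + 0.0000·y = q_1−q_4 = 42.0000
solve first two rows → x=3.5000, y=4.0000
check cable 4: ‖A_4−P‖² = 13.2500 ≈ L_4² = 13.2500 ✓

(3.5000, 4.0000)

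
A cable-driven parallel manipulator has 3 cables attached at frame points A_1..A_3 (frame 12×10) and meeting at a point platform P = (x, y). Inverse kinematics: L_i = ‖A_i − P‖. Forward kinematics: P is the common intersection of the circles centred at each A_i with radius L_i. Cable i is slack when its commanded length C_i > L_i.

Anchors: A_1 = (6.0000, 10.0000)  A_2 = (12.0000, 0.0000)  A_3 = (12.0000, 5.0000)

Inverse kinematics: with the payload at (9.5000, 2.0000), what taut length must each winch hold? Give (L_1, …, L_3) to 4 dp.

(8.7321, 3.2016, 3.9051)

L_1 = √((6.0000−9.5000)² + (10.0000−2.0000)²) = 8.7321
L_2 = √((12.0000−9.5000)² + (0.0000−2.0000)²) = 3.2016
L_3 = √((12.0000−9.5000)² + (5.0000−2.0000)²) = 3.9051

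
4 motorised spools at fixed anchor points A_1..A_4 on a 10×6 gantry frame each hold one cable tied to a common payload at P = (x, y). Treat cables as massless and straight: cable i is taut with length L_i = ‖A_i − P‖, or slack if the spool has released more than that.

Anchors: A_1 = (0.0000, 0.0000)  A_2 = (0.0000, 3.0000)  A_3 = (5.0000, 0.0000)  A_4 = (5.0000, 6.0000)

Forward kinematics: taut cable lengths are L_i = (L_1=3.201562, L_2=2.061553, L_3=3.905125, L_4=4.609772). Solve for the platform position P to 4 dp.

(2.0000, 2.5000)

each cable: (A_i−P)·(A_i−P) = L_i²; let k_i = ‖A_i‖²−L_i²
k_1 = 0.0000+0.0000−10.2500 = -10.2500
row 1: 0.0000x − 6.0000y = -15.0000  (k_2=4.7500)
row 2: -10.0000x + 0.0000y = -20.0000  (k_3=9.7500)
row 3: -10.0000x − 12.0000y = -50.0000  (k_4=39.7500)
Cramer on rows 1–2 → x = 2.0000, y = 2.5000
check cable 4: ‖A_4−P‖² = 21.2500 ≈ L_4² = 21.2500 ✓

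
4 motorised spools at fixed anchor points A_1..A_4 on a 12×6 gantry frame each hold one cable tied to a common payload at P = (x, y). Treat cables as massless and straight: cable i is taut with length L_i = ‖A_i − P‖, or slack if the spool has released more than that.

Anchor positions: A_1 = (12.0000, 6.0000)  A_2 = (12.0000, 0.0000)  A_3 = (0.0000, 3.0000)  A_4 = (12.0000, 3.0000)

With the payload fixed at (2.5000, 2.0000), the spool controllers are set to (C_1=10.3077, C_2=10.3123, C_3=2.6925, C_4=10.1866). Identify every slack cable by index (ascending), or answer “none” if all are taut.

i=1: geometric 10.3078 vs commanded 10.3077 ⇒ taut
i=2: geometric 9.7082 vs commanded 10.3123 ⇒ slack
i=3: geometric 2.6926 vs commanded 2.6925 ⇒ taut
i=4: geometric 9.5525 vs commanded 10.1866 ⇒ slack

2, 4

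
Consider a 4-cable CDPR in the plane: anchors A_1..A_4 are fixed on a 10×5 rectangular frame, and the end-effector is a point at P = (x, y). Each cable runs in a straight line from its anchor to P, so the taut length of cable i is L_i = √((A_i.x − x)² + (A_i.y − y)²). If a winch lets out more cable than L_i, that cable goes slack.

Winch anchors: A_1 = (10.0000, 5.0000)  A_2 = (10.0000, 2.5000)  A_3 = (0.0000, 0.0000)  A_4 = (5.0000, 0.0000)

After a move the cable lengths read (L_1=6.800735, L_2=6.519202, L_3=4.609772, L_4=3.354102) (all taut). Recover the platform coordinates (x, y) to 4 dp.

circle eqns → linear via eq_j − eq_1; set c_j = A_j·A_j − L_j²
c_1 = 100.0000+25.0000−46.2500 = 78.7500
0.0000·x + 5.0000·y = c_1−c_2 = 15.0000
20.0000·x + 10.0000·y = c_1−c_3 = 100.0000
10.0000·x + 10.0000·y = c_1−c_4 = 65.0000
solve first two rows → x=3.5000, y=3.0000
check cable 4: ‖A_4−P‖² = 11.2500 ≈ L_4² = 11.2500 ✓

(3.5000, 3.0000)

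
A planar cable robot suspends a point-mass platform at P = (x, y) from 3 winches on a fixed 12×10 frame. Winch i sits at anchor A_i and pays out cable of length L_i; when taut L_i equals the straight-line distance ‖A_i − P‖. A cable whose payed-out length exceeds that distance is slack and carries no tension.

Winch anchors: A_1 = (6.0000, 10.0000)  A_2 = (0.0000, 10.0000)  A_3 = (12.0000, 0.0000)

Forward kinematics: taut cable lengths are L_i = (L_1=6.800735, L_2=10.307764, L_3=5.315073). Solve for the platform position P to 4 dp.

(8.0000, 3.5000)

expand ‖A_i−P‖²=L_i² and subtract eq 1 (k_i ≔ ‖A_i‖²−L_i²)
k_1 = 36.0000+100.0000−46.2500 = 89.7500
eq1−eq2 → [12.0000  0.0000]·P = 96.0000
eq1−eq3 → [-12.0000  20.0000]·P = -26.0000
2×2 solve → P = (8.0000, 3.5000)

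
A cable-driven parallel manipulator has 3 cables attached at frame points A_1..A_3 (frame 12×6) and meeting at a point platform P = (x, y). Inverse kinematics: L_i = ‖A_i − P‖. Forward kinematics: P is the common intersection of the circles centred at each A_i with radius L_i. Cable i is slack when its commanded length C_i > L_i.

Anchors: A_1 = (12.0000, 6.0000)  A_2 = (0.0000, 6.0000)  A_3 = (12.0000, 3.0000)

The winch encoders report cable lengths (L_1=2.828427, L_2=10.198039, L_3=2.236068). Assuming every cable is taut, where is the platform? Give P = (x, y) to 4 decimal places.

(10.0000, 4.0000)

each cable: (A_i−P)·(A_i−P) = L_i²; let k_i = ‖A_i‖²−L_i²
k_1 = 144.0000+36.0000−8.0000 = 172.0000
row 1: 24.0000x + 0.0000y = 240.0000  (k_2=-68.0000)
row 2: 0.0000x + 6.0000y = 24.0000  (k_3=148.0000)
Cramer on rows 1–2 → x = 10.0000, y = 4.0000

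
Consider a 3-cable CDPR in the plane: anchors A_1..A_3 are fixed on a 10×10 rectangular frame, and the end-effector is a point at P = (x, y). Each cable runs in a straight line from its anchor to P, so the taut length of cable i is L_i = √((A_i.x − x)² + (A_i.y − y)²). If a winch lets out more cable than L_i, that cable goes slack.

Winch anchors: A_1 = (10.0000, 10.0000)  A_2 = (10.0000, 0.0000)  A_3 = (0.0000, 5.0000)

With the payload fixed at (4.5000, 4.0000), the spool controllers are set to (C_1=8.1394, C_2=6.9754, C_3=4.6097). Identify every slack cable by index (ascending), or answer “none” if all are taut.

cable 1: √((5.5000)²+(6.0000)²)=8.1394, C_1=8.1394: taut
cable 2: √((5.5000)²+(-4.0000)²)=6.8007, C_2=6.9754: slack
cable 3: √((-4.5000)²+(1.0000)²)=4.6098, C_3=4.6097: taut

2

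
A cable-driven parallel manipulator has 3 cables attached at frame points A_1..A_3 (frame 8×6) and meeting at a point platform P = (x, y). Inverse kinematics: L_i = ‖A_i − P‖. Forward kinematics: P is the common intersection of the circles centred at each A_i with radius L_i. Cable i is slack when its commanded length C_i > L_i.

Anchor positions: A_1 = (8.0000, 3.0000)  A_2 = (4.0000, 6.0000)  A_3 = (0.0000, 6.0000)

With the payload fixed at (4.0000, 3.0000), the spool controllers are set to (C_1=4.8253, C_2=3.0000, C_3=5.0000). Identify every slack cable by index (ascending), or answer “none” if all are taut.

cable 1: L_1 = ‖A_1−P‖ = 4.0000;  C_1 = 4.8253 → slack
cable 2: L_2 = ‖A_2−P‖ = 3.0000;  C_2 = 3.0000 → taut
cable 3: L_3 = ‖A_3−P‖ = 5.0000;  C_3 = 5.0000 → taut

1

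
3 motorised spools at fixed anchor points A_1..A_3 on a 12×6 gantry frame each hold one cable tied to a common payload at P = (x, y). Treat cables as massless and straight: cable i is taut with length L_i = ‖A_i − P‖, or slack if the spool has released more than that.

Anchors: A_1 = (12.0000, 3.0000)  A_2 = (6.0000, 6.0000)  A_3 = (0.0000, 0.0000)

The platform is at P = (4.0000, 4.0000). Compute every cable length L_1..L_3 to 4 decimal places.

(8.0623, 2.8284, 5.6569)

cable 1: Δx=8.0000, Δy=-1.0000; L_1 = √(Δx²+Δy²) = 8.0623
cable 2: Δx=2.0000, Δy=2.0000; L_2 = √(Δx²+Δy²) = 2.8284
cable 3: Δx=-4.0000, Δy=-4.0000; L_3 = √(Δx²+Δy²) = 5.6569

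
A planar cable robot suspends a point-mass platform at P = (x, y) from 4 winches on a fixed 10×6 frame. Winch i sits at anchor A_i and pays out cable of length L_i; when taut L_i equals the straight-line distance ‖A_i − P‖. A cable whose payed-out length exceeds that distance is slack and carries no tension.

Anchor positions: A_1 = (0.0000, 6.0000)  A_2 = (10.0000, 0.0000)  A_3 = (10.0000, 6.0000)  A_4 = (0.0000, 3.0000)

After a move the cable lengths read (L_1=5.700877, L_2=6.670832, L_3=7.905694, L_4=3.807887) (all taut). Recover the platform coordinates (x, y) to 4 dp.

expand ‖A_i−P‖²=L_i² and subtract eq 1 (q_i ≔ ‖A_i‖²−L_i²)
q_1 = 0.0000+36.0000−32.5000 = 3.5000
eq1−eq2 → [-20.0000  12.0000]·P = -52.0000
eq1−eq3 → [-20.0000  0.0000]·P = -70.0000
eq1−eq4 → [0.0000  6.0000]·P = 9.0000
2×2 solve → P = (3.5000, 1.5000)
check cable 4: ‖A_4−P‖² = 14.5000 ≈ L_4² = 14.5000 ✓

(3.5000, 1.5000)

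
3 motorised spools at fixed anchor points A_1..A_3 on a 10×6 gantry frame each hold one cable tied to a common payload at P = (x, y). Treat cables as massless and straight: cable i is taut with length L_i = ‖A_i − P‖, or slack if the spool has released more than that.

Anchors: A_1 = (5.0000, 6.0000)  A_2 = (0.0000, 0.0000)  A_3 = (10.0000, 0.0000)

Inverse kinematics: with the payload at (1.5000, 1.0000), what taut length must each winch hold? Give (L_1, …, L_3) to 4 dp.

cable 1: Δx=3.5000, Δy=5.0000; L_1 = √(Δx²+Δy²) = 6.1033
cable 2: Δx=-1.5000, Δy=-1.0000; L_2 = √(Δx²+Δy²) = 1.8028
cable 3: Δx=8.5000, Δy=-1.0000; L_3 = √(Δx²+Δy²) = 8.5586

(6.1033, 1.8028, 8.5586)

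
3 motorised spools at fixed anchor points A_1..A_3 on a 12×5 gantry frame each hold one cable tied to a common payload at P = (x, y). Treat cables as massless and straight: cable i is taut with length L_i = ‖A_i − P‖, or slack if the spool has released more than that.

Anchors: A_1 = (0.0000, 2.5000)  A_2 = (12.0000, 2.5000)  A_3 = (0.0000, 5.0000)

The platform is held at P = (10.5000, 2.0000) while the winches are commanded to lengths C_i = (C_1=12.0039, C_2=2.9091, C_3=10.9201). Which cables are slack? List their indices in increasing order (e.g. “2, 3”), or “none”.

cable 1: √((-10.5000)²+(0.5000)²)=10.5119, C_1=12.0039: slack
cable 2: √((1.5000)²+(0.5000)²)=1.5811, C_2=2.9091: slack
cable 3: √((-10.5000)²+(3.0000)²)=10.9202, C_3=10.9201: taut

1, 2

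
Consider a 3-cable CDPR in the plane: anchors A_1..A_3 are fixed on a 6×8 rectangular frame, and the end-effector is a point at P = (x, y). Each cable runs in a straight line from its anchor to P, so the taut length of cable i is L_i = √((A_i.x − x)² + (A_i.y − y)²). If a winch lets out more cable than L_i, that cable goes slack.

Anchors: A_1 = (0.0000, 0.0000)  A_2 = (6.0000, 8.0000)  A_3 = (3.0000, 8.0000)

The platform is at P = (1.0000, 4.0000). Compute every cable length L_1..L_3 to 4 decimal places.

cable 1: Δx=-1.0000, Δy=-4.0000; L_1 = √(Δx²+Δy²) = 4.1231
cable 2: Δx=5.0000, Δy=4.0000; L_2 = √(Δx²+Δy²) = 6.4031
cable 3: Δx=2.0000, Δy=4.0000; L_3 = √(Δx²+Δy²) = 4.4721

(4.1231, 6.4031, 4.4721)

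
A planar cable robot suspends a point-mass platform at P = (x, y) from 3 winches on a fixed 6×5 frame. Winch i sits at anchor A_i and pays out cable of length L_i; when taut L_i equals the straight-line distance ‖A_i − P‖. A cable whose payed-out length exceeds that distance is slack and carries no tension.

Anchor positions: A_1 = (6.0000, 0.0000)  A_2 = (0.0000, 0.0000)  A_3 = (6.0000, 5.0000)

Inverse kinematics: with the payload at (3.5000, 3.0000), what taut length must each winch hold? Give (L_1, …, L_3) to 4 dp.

(3.9051, 4.6098, 3.2016)

cable 1: Δx=2.5000, Δy=-3.0000; L_1 = √(Δx²+Δy²) = 3.9051
cable 2: Δx=-3.5000, Δy=-3.0000; L_2 = √(Δx²+Δy²) = 4.6098
cable 3: Δx=2.5000, Δy=2.0000; L_3 = √(Δx²+Δy²) = 3.2016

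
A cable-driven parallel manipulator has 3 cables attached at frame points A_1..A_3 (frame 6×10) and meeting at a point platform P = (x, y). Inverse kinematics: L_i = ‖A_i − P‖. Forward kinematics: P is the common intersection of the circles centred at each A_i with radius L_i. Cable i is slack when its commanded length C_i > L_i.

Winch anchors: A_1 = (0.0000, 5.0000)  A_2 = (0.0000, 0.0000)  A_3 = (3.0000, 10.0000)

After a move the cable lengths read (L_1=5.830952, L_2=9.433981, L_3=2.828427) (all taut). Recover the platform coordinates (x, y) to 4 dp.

each cable: (A_i−P)·(A_i−P) = L_i²; let c_i = ‖A_i‖²−L_i²
c_1 = 0.0000+25.0000−34.0000 = -9.0000
row 1: 0.0000x + 10.0000y = 80.0000  (c_2=-89.0000)
row 2: -6.0000x − 10.0000y = -110.0000  (c_3=101.0000)
Cramer on rows 1–2 → x = 5.0000, y = 8.0000

(5.0000, 8.0000)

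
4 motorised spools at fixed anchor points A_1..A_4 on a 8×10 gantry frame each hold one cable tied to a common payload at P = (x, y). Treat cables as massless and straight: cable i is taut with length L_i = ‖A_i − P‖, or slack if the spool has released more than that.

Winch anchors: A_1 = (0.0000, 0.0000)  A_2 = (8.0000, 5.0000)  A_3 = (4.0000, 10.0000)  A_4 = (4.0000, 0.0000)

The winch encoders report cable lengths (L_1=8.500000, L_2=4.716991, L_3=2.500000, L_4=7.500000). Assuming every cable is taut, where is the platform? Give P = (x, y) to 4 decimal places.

circle eqns → linear via eq_j − eq_1; set c_j = A_j·A_j − L_j²
c_1 = 0.0000+0.0000−72.2500 = -72.2500
-16.0000·x − 10.0000·y = c_1−c_2 = -139.0000
-8.0000·x − 20.0000·y = c_1−c_3 = -182.0000
-8.0000·x + 0.0000·y = c_1−c_4 = -32.0000
solve first two rows → x=4.0000, y=7.5000
check cable 4: ‖A_4−P‖² = 56.2500 ≈ L_4² = 56.2500 ✓

(4.0000, 7.5000)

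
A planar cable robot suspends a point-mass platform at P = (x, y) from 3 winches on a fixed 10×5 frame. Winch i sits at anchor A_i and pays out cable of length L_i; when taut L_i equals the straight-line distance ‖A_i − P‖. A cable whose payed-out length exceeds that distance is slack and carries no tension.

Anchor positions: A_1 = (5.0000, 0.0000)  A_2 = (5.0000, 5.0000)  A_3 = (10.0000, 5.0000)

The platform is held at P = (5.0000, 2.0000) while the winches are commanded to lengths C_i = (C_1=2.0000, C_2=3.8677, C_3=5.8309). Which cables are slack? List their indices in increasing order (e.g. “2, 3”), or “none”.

2

cable 1: √((0.0000)²+(-2.0000)²)=2.0000, C_1=2.0000: taut
cable 2: √((0.0000)²+(3.0000)²)=3.0000, C_2=3.8677: slack
cable 3: √((5.0000)²+(3.0000)²)=5.8310, C_3=5.8309: taut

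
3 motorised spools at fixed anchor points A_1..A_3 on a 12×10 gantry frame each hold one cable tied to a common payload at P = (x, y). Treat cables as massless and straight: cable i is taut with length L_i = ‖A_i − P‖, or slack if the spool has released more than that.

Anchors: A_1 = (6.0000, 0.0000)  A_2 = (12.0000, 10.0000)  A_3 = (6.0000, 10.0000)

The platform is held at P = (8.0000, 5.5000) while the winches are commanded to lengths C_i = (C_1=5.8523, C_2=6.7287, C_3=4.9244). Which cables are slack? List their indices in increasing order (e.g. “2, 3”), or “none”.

2

i=1: geometric 5.8523 vs commanded 5.8523 ⇒ taut
i=2: geometric 6.0208 vs commanded 6.7287 ⇒ slack
i=3: geometric 4.9244 vs commanded 4.9244 ⇒ taut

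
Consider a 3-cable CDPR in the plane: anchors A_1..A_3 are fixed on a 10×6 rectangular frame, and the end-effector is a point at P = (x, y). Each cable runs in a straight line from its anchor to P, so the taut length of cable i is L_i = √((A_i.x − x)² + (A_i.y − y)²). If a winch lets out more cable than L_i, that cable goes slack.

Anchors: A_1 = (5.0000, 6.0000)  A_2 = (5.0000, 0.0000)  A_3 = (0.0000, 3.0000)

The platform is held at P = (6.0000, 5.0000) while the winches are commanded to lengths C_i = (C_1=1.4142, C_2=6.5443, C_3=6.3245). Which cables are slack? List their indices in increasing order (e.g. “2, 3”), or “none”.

2

i=1: geometric 1.4142 vs commanded 1.4142 ⇒ taut
i=2: geometric 5.0990 vs commanded 6.5443 ⇒ slack
i=3: geometric 6.3246 vs commanded 6.3245 ⇒ taut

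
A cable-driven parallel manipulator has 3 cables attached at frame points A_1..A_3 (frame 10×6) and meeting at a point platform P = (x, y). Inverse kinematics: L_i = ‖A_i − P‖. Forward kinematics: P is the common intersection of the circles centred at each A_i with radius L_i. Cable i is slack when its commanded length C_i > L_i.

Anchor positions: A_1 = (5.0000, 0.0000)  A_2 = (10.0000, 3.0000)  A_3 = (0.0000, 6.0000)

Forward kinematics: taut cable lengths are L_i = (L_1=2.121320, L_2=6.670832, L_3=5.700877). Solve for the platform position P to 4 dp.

expand ‖A_i−P‖²=L_i² and subtract eq 1 (q_i ≔ ‖A_i‖²−L_i²)
q_1 = 25.0000+0.0000−4.5000 = 20.5000
eq1−eq2 → [-10.0000  -6.0000]·P = -44.0000
eq1−eq3 → [10.0000  -12.0000]·P = 17.0000
2×2 solve → P = (3.5000, 1.5000)

(3.5000, 1.5000)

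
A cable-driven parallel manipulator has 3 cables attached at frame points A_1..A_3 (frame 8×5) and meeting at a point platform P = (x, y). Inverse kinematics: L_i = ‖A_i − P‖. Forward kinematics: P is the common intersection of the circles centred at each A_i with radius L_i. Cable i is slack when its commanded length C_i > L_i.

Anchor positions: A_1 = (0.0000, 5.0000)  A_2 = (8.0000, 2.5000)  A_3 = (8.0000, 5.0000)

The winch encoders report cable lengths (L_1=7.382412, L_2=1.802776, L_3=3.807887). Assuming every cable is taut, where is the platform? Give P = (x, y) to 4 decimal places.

(6.5000, 1.5000)

circle eqns → linear via eq_j − eq_1; set c_j = A_j·A_j − L_j²
c_1 = 0.0000+25.0000−54.5000 = -29.5000
-16.0000·x + 5.0000·y = c_1−c_2 = -96.5000
-16.0000·x + 0.0000·y = c_1−c_3 = -104.0000
solve first two rows → x=6.5000, y=1.5000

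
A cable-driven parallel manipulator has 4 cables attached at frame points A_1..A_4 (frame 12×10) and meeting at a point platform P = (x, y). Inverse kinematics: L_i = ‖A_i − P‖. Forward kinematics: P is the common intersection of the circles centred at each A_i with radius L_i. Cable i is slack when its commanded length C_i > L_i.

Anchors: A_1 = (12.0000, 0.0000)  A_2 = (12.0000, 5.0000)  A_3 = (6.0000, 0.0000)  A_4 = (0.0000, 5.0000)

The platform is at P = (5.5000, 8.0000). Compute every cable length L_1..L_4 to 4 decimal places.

cable 1: Δx=6.5000, Δy=-8.0000; L_1 = √(Δx²+Δy²) = 10.3078
cable 2: Δx=6.5000, Δy=-3.0000; L_2 = √(Δx²+Δy²) = 7.1589
cable 3: Δx=0.5000, Δy=-8.0000; L_3 = √(Δx²+Δy²) = 8.0156
cable 4: Δx=-5.5000, Δy=-3.0000; L_4 = √(Δx²+Δy²) = 6.2650

(10.3078, 7.1589, 8.0156, 6.2650)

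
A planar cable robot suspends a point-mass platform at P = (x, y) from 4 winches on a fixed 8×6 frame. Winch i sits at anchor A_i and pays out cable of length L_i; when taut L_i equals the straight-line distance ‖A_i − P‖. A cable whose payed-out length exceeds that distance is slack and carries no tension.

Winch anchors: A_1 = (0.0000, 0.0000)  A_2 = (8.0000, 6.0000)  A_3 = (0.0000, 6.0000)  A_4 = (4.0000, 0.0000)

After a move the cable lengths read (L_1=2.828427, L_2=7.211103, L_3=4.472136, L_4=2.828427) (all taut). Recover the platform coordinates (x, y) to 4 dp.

(2.0000, 2.0000)

expand ‖A_i−P‖²=L_i² and subtract eq 1 (c_i ≔ ‖A_i‖²−L_i²)
c_1 = 0.0000+0.0000−8.0000 = -8.0000
eq1−eq2 → [-16.0000  -12.0000]·P = -56.0000
eq1−eq3 → [0.0000  -12.0000]·P = -24.0000
eq1−eq4 → [-8.0000  0.0000]·P = -16.0000
2×2 solve → P = (2.0000, 2.0000)
check cable 4: ‖A_4−P‖² = 8.0000 ≈ L_4² = 8.0000 ✓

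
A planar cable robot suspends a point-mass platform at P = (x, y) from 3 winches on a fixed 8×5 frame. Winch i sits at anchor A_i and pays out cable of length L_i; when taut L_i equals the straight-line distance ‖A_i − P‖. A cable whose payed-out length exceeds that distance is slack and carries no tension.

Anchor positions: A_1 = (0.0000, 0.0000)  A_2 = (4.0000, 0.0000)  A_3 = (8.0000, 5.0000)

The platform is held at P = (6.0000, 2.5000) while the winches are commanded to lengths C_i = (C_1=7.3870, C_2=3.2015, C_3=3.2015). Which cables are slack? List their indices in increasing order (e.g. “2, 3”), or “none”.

cable 1: √((-6.0000)²+(-2.5000)²)=6.5000, C_1=7.3870: slack
cable 2: √((-2.0000)²+(-2.5000)²)=3.2016, C_2=3.2015: taut
cable 3: √((2.0000)²+(2.5000)²)=3.2016, C_3=3.2015: taut

1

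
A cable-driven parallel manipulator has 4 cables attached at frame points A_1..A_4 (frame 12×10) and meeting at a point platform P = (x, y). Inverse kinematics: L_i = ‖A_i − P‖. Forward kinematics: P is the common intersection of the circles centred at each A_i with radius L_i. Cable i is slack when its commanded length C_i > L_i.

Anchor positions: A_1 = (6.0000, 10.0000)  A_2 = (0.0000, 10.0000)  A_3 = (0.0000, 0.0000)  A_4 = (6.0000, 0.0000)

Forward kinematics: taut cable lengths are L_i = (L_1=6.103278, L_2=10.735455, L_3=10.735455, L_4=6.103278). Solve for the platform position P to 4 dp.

each cable: (A_i−P)·(A_i−P) = L_i²; let q_i = ‖A_i‖²−L_i²
q_1 = 36.0000+100.0000−37.2500 = 98.7500
row 1: 12.0000x + 0.0000y = 114.0000  (q_2=-15.2500)
row 2: 12.0000x + 20.0000y = 214.0000  (q_3=-115.2500)
row 3: 0.0000x + 20.0000y = 100.0000  (q_4=-1.2500)
Cramer on rows 1–2 → x = 9.5000, y = 5.0000
check cable 4: ‖A_4−P‖² = 37.2500 ≈ L_4² = 37.2500 ✓

(9.5000, 5.0000)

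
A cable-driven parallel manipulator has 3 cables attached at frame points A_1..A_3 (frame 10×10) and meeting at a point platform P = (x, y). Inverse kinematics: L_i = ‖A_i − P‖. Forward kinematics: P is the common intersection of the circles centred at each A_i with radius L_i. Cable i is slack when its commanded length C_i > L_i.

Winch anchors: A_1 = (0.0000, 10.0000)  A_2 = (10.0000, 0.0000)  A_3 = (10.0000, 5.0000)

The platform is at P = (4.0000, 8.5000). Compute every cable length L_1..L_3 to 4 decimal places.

(4.2720, 10.4043, 6.9462)

L_1 = √((0.0000−4.0000)² + (10.0000−8.5000)²) = 4.2720
L_2 = √((10.0000−4.0000)² + (0.0000−8.5000)²) = 10.4043
L_3 = √((10.0000−4.0000)² + (5.0000−8.5000)²) = 6.9462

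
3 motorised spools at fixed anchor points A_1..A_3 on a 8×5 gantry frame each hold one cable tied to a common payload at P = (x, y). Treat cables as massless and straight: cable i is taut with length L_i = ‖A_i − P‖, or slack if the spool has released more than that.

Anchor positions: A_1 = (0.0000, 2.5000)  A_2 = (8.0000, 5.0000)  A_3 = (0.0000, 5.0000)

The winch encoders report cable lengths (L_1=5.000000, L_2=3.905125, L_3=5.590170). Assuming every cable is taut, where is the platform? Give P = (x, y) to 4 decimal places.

circle eqns → linear via eq_j − eq_1; set k_j = A_j·A_j − L_j²
k_1 = 0.0000+6.2500−25.0000 = -18.7500
-16.0000·x − 5.0000·y = k_1−k_2 = -92.5000
0.0000·x − 5.0000·y = k_1−k_3 = -12.5000
solve first two rows → x=5.0000, y=2.5000

(5.0000, 2.5000)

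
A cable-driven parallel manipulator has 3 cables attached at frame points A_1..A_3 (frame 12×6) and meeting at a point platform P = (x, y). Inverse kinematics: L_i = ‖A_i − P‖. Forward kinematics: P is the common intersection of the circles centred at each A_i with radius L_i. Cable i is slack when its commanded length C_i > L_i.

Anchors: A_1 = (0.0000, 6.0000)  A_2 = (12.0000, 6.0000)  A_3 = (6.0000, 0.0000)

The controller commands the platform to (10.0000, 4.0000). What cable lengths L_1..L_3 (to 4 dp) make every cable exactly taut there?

L_1: Δ = A_1−P = (-10.0000, 2.0000) → ‖Δ‖ = √104.0000 = 10.1980
L_2: Δ = A_2−P = (2.0000, 2.0000) → ‖Δ‖ = √8.0000 = 2.8284
L_3: Δ = A_3−P = (-4.0000, -4.0000) → ‖Δ‖ = √32.0000 = 5.6569

(10.1980, 2.8284, 5.6569)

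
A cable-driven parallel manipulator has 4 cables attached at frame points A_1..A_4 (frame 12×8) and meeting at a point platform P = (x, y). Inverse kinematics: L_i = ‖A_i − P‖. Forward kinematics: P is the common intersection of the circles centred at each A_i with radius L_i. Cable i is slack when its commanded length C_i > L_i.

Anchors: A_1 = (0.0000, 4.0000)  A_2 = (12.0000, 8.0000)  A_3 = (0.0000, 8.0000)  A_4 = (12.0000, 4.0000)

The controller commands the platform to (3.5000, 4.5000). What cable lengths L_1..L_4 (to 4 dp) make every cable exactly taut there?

cable 1: Δx=-3.5000, Δy=-0.5000; L_1 = √(Δx²+Δy²) = 3.5355
cable 2: Δx=8.5000, Δy=3.5000; L_2 = √(Δx²+Δy²) = 9.1924
cable 3: Δx=-3.5000, Δy=3.5000; L_3 = √(Δx²+Δy²) = 4.9497
cable 4: Δx=8.5000, Δy=-0.5000; L_4 = √(Δx²+Δy²) = 8.5147

(3.5355, 9.1924, 4.9497, 8.5147)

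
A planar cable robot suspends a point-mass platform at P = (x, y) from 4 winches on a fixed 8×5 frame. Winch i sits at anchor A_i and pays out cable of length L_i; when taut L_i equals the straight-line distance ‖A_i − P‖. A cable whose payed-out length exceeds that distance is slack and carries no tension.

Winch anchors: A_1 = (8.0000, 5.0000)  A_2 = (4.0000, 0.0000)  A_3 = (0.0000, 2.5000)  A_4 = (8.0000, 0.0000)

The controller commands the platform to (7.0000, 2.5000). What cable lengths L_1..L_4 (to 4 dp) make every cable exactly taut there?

(2.6926, 3.9051, 7.0000, 2.6926)

cable 1: Δx=1.0000, Δy=2.5000; L_1 = √(Δx²+Δy²) = 2.6926
cable 2: Δx=-3.0000, Δy=-2.5000; L_2 = √(Δx²+Δy²) = 3.9051
cable 3: Δx=-7.0000, Δy=0.0000; L_3 = √(Δx²+Δy²) = 7.0000
cable 4: Δx=1.0000, Δy=-2.5000; L_4 = √(Δx²+Δy²) = 2.6926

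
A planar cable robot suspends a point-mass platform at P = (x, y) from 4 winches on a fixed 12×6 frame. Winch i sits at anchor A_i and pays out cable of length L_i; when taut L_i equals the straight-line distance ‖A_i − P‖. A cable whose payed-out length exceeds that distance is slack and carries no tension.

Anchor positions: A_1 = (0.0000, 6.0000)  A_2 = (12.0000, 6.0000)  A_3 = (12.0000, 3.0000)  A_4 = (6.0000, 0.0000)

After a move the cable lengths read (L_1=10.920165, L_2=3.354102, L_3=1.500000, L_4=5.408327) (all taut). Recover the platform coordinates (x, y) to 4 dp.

(10.5000, 3.0000)

each cable: (A_i−P)·(A_i−P) = L_i²; let c_i = ‖A_i‖²−L_i²
c_1 = 0.0000+36.0000−119.2500 = -83.2500
row 1: -24.0000x + 0.0000y = -252.0000  (c_2=168.7500)
row 2: -24.0000x + 6.0000y = -234.0000  (c_3=150.7500)
row 3: -12.0000x + 12.0000y = -90.0000  (c_4=6.7500)
Cramer on rows 1–2 → x = 10.5000, y = 3.0000
check cable 4: ‖A_4−P‖² = 29.2500 ≈ L_4² = 29.2500 ✓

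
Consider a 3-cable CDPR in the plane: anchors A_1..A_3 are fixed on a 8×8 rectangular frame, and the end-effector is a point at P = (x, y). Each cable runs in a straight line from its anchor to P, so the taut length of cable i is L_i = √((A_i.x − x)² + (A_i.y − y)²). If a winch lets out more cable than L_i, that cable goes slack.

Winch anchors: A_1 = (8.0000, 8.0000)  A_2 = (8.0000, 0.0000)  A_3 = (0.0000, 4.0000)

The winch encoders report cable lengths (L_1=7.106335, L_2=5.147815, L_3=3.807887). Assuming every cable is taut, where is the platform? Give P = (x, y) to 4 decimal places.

each cable: (A_i−P)·(A_i−P) = L_i²; let c_i = ‖A_i‖²−L_i²
c_1 = 64.0000+64.0000−50.5000 = 77.5000
row 1: 0.0000x + 16.0000y = 40.0000  (c_2=37.5000)
row 2: 16.0000x + 8.0000y = 76.0000  (c_3=1.5000)
Cramer on rows 1–2 → x = 3.5000, y = 2.5000

(3.5000, 2.5000)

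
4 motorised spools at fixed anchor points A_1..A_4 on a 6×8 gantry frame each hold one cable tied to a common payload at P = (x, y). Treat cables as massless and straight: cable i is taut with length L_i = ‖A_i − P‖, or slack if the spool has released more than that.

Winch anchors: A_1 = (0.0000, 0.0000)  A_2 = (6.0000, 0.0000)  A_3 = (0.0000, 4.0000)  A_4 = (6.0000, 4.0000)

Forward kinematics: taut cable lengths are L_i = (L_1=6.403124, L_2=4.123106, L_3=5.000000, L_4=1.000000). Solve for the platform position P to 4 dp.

circle eqns → linear via eq_j − eq_1; set k_j = A_j·A_j − L_j²
k_1 = 0.0000+0.0000−41.0000 = -41.0000
-12.0000·x + 0.0000·y = k_1−k_2 = -60.0000
0.0000·x − 8.0000·y = k_1−k_3 = -32.0000
-12.0000·x − 8.0000·y = k_1−k_4 = -92.0000
solve first two rows → x=5.0000, y=4.0000
check cable 4: ‖A_4−P‖² = 1.0000 ≈ L_4² = 1.0000 ✓

(5.0000, 4.0000)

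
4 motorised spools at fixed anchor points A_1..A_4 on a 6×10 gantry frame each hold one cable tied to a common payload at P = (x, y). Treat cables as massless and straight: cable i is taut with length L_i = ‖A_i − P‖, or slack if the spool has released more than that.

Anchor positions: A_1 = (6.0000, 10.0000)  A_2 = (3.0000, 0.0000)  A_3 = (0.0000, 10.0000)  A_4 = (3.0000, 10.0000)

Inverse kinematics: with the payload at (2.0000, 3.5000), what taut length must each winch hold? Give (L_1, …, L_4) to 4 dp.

(7.6322, 3.6401, 6.8007, 6.5765)

L_1: Δ = A_1−P = (4.0000, 6.5000) → ‖Δ‖ = √58.2500 = 7.6322
L_2: Δ = A_2−P = (1.0000, -3.5000) → ‖Δ‖ = √13.2500 = 3.6401
L_3: Δ = A_3−P = (-2.0000, 6.5000) → ‖Δ‖ = √46.2500 = 6.8007
L_4: Δ = A_4−P = (1.0000, 6.5000) → ‖Δ‖ = √43.2500 = 6.5765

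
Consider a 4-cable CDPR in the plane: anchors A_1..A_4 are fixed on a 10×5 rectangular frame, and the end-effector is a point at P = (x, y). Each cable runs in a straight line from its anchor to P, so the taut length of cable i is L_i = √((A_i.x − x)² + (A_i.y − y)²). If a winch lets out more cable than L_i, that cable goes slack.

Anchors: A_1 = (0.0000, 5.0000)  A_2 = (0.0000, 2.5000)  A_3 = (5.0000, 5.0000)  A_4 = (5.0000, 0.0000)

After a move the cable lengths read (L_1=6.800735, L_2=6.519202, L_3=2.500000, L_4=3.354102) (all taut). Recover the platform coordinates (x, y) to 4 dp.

(6.5000, 3.0000)

circle eqns → linear via eq_j − eq_1; set c_j = A_j·A_j − L_j²
c_1 = 0.0000+25.0000−46.2500 = -21.2500
0.0000·x + 5.0000·y = c_1−c_2 = 15.0000
-10.0000·x + 0.0000·y = c_1−c_3 = -65.0000
-10.0000·x + 10.0000·y = c_1−c_4 = -35.0000
solve first two rows → x=6.5000, y=3.0000
check cable 4: ‖A_4−P‖² = 11.2500 ≈ L_4² = 11.2500 ✓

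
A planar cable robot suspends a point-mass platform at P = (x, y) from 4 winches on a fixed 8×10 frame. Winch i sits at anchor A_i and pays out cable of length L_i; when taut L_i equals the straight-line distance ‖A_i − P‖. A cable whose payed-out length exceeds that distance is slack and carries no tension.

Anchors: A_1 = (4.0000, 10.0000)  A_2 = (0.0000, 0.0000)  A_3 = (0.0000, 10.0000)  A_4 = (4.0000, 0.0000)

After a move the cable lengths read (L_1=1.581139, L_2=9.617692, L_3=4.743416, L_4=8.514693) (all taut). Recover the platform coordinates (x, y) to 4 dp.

(4.5000, 8.5000)

expand ‖A_i−P‖²=L_i² and subtract eq 1 (q_i ≔ ‖A_i‖²−L_i²)
q_1 = 16.0000+100.0000−2.5000 = 113.5000
eq1−eq2 → [8.0000  20.0000]·P = 206.0000
eq1−eq3 → [8.0000  0.0000]·P = 36.0000
eq1−eq4 → [0.0000  20.0000]·P = 170.0000
2×2 solve → P = (4.5000, 8.5000)
check cable 4: ‖A_4−P‖² = 72.5000 ≈ L_4² = 72.5000 ✓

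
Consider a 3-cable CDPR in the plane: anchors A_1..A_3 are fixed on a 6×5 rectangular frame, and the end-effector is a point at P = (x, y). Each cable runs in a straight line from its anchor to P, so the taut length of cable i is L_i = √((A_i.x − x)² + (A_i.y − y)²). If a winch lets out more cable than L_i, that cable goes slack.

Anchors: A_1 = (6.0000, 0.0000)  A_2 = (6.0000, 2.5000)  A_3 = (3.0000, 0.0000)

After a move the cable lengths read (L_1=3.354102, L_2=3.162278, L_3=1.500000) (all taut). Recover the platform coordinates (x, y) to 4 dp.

(3.0000, 1.5000)

each cable: (A_i−P)·(A_i−P) = L_i²; let k_i = ‖A_i‖²−L_i²
k_1 = 36.0000+0.0000−11.2500 = 24.7500
row 1: 0.0000x − 5.0000y = -7.5000  (k_2=32.2500)
row 2: 6.0000x + 0.0000y = 18.0000  (k_3=6.7500)
Cramer on rows 1–2 → x = 3.0000, y = 1.5000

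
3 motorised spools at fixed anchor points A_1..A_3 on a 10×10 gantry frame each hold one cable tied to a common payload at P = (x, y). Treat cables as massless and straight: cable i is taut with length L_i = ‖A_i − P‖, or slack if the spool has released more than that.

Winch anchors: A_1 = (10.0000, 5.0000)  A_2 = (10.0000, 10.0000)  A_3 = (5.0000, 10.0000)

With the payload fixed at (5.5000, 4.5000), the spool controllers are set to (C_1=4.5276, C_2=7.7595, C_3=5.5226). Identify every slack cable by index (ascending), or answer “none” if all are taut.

2

i=1: geometric 4.5277 vs commanded 4.5276 ⇒ taut
i=2: geometric 7.1063 vs commanded 7.7595 ⇒ slack
i=3: geometric 5.5227 vs commanded 5.5226 ⇒ taut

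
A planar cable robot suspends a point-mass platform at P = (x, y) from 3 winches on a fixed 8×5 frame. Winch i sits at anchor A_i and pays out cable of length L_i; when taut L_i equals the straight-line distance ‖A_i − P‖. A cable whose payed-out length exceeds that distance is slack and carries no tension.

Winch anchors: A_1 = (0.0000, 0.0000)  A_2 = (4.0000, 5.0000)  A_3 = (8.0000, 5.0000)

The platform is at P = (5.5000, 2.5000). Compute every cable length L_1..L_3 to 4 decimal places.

L_1: Δ = A_1−P = (-5.5000, -2.5000) → ‖Δ‖ = √36.5000 = 6.0415
L_2: Δ = A_2−P = (-1.5000, 2.5000) → ‖Δ‖ = √8.5000 = 2.9155
L_3: Δ = A_3−P = (2.5000, 2.5000) → ‖Δ‖ = √12.5000 = 3.5355

(6.0415, 2.9155, 3.5355)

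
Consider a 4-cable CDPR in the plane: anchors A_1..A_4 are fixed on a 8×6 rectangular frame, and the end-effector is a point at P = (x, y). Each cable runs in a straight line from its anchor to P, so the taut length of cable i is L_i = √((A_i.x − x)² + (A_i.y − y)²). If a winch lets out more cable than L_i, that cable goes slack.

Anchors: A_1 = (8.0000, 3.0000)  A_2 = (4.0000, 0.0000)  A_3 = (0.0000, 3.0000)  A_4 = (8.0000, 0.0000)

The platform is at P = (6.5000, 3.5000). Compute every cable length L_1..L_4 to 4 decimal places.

L_1: Δ = A_1−P = (1.5000, -0.5000) → ‖Δ‖ = √2.5000 = 1.5811
L_2: Δ = A_2−P = (-2.5000, -3.5000) → ‖Δ‖ = √18.5000 = 4.3012
L_3: Δ = A_3−P = (-6.5000, -0.5000) → ‖Δ‖ = √42.5000 = 6.5192
L_4: Δ = A_4−P = (1.5000, -3.5000) → ‖Δ‖ = √14.5000 = 3.8079

(1.5811, 4.3012, 6.5192, 3.8079)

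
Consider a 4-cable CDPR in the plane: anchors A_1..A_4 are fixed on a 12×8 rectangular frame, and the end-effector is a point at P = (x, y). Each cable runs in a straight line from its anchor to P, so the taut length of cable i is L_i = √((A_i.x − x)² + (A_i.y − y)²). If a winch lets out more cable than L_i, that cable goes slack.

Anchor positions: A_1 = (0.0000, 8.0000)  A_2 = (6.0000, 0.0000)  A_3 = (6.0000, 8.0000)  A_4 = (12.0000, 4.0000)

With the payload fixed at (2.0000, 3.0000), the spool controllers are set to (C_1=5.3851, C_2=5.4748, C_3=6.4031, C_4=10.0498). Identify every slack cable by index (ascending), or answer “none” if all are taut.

i=1: geometric 5.3852 vs commanded 5.3851 ⇒ taut
i=2: geometric 5.0000 vs commanded 5.4748 ⇒ slack
i=3: geometric 6.4031 vs commanded 6.4031 ⇒ taut
i=4: geometric 10.0499 vs commanded 10.0498 ⇒ taut

2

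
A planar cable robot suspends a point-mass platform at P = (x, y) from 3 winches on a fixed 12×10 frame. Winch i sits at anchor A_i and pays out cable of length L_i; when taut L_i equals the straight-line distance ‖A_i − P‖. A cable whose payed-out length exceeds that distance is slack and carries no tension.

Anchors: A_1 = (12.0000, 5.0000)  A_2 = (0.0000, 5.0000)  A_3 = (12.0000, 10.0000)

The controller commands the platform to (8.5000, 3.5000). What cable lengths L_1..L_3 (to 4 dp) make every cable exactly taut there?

(3.8079, 8.6313, 7.3824)

cable 1: Δx=3.5000, Δy=1.5000; L_1 = √(Δx²+Δy²) = 3.8079
cable 2: Δx=-8.5000, Δy=1.5000; L_2 = √(Δx²+Δy²) = 8.6313
cable 3: Δx=3.5000, Δy=6.5000; L_3 = √(Δx²+Δy²) = 7.3824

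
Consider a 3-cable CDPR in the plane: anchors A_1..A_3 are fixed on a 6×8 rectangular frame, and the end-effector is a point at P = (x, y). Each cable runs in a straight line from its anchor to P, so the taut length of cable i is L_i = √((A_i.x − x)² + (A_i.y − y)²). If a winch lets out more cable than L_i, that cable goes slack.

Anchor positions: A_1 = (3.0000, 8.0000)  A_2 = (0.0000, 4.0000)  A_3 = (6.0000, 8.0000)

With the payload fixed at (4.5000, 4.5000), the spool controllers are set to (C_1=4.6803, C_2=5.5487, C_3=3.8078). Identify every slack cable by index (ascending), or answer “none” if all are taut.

1, 2

i=1: geometric 3.8079 vs commanded 4.6803 ⇒ slack
i=2: geometric 4.5277 vs commanded 5.5487 ⇒ slack
i=3: geometric 3.8079 vs commanded 3.8078 ⇒ taut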